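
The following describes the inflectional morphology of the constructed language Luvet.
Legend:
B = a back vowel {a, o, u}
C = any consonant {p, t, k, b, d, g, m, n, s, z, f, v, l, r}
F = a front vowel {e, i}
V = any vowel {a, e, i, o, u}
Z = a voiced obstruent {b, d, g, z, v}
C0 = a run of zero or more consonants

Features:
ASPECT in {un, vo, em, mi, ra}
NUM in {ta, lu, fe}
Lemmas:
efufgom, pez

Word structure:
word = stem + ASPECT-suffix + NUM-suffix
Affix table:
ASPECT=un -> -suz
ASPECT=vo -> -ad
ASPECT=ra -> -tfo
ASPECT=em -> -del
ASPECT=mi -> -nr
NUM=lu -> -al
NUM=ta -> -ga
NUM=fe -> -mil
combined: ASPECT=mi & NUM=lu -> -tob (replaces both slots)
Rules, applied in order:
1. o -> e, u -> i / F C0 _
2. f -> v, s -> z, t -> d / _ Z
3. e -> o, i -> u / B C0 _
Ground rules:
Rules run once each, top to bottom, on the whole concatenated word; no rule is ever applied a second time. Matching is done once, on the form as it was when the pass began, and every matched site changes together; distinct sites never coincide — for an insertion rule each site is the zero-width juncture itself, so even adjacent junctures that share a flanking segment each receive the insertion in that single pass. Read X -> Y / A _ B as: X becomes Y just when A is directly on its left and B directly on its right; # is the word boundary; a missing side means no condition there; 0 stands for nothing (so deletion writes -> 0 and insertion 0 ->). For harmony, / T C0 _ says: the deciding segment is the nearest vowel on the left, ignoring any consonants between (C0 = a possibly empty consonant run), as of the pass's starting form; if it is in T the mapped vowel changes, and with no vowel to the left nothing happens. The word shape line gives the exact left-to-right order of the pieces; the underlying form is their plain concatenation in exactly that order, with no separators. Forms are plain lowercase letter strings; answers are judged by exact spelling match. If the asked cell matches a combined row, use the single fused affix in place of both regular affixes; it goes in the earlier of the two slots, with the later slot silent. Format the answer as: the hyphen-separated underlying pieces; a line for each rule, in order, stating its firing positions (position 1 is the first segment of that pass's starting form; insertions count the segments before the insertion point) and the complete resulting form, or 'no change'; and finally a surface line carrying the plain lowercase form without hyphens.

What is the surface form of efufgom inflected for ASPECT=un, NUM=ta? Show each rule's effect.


underlying: efufgom-suz-ga
1. o -> e, u -> i / F C0 _: fires at position(s) 3: efifgomsuzga
2. f -> v, s -> z, t -> d / _ Z: fires at position(s) 4: efivgomsuzga
3. e -> o, i -> u / B C0 _: no change
surface: efivgomsuzga


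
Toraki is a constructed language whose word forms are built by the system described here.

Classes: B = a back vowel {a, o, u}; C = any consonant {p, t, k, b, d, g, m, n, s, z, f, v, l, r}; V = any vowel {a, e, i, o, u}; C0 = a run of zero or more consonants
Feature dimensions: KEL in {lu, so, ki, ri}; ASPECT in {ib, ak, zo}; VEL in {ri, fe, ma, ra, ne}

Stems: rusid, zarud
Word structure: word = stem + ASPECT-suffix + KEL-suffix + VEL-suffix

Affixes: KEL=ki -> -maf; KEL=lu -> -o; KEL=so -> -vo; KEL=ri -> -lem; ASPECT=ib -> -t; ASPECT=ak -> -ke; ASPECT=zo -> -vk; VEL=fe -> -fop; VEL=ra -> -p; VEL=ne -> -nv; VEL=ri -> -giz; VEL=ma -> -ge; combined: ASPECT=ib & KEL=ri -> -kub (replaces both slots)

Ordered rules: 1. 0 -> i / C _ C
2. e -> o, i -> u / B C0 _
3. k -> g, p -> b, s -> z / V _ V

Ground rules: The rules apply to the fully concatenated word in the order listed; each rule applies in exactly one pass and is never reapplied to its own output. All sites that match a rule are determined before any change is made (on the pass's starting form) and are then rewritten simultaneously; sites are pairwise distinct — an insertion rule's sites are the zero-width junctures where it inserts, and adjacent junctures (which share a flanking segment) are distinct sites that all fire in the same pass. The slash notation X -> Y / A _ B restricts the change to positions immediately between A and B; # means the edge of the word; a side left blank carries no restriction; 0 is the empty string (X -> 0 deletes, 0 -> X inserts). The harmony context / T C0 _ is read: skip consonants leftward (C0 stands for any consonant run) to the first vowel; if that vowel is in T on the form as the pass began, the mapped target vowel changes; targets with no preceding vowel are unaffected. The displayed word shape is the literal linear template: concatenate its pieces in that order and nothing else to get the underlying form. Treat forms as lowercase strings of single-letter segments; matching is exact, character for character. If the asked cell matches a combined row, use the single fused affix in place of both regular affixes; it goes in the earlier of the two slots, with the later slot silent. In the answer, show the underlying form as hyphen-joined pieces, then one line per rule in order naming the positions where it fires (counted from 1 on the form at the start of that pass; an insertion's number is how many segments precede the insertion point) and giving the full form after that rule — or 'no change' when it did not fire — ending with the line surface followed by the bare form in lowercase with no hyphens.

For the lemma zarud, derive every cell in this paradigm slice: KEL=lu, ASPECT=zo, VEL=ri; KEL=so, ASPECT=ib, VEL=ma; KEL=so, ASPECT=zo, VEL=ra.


cell KEL=lu, ASPECT=zo, VEL=ri:
underlying: zarud-vk-o-giz
1. 0 -> i / C _ C: inserts after position(s) 5, 6: zarudivikogiz
2. e -> o, i -> u / B C0 _: fires at position(s) 6, 12: zaruduvikoguz
3. k -> g, p -> b, s -> z / V _ V: fires at position(s) 9: zaruduvigoguz
surface: zaruduvigoguz

cell KEL=so, ASPECT=ib, VEL=ma:
underlying: zarud-t-vo-ge
1. 0 -> i / C _ C: inserts after position(s) 5, 6: zaruditivoge
2. e -> o, i -> u / B C0 _: fires at position(s) 6, 12: zarudutivogo
3. k -> g, p -> b, s -> z / V _ V: no change
surface: zarudutivogo

cell KEL=so, ASPECT=zo, VEL=ra:
underlying: zarud-vk-vo-p
1. 0 -> i / C _ C: inserts after position(s) 5, 6, 7: zarudivikivop
2. e -> o, i -> u / B C0 _: fires at position(s) 6: zaruduvikivop
3. k -> g, p -> b, s -> z / V _ V: fires at position(s) 9: zaruduvigivop
surface: zaruduvigivop


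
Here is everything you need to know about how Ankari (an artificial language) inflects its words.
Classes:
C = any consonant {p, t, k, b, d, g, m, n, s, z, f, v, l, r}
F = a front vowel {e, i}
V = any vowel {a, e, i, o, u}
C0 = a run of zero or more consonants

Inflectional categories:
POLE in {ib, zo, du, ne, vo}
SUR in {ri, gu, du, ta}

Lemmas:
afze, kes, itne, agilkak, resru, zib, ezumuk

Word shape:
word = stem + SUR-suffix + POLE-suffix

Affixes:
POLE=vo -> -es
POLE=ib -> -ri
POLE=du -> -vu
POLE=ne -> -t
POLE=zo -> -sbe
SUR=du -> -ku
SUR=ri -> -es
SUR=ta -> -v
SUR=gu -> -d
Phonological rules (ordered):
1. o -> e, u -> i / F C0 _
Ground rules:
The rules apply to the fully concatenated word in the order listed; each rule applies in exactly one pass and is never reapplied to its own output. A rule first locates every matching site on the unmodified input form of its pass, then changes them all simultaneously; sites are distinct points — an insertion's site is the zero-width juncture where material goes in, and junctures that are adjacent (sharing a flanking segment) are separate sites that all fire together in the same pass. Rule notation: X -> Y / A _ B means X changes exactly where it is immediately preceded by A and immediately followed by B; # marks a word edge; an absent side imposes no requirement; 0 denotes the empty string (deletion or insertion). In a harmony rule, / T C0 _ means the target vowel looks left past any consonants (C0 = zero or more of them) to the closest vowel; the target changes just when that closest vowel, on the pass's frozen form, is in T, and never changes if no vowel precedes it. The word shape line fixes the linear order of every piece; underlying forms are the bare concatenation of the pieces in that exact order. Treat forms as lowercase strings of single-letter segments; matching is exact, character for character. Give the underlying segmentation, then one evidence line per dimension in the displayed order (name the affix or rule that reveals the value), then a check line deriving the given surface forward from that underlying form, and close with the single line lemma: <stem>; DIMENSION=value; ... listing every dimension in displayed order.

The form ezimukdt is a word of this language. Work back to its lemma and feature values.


underlying: ezumuk-d-t
POLE=ne - signalled by the affix -t
SUR=gu - signalled by the affix -d
check: ezumukdt -> ezimukdt
lemma: ezumuk; POLE=ne; SUR=gu


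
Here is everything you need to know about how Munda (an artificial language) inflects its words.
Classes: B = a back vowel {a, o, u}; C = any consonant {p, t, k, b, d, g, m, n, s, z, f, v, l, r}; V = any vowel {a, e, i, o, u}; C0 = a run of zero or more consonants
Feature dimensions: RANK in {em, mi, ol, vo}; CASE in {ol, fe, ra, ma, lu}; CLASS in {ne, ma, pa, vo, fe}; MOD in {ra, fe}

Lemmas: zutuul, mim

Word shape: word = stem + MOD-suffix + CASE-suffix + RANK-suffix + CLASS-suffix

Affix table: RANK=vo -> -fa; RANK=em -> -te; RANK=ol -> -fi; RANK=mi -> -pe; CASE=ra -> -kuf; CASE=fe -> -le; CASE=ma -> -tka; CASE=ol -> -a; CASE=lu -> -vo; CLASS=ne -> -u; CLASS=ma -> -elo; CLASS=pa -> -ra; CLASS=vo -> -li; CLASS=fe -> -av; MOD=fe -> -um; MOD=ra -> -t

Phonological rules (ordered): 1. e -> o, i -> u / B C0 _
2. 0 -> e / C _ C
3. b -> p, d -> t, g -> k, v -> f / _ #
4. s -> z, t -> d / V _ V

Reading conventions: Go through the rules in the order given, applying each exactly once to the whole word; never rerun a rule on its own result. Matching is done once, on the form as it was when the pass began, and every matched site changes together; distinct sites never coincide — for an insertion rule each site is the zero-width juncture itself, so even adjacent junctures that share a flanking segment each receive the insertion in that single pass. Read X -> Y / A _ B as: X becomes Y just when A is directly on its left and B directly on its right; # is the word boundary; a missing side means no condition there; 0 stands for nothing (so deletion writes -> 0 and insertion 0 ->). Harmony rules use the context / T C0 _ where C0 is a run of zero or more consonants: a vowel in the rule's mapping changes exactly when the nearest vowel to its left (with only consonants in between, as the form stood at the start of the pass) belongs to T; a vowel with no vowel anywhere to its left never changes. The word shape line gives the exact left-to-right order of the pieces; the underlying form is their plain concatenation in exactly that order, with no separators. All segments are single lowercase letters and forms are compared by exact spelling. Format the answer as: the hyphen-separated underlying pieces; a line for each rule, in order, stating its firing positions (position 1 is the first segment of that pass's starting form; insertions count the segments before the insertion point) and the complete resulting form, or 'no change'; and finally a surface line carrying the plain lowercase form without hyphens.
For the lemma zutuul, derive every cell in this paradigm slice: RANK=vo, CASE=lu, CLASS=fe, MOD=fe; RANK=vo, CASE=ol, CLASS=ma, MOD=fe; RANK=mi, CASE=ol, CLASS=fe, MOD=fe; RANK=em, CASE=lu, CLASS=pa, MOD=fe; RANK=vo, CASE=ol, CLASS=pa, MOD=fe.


cell RANK=vo, CASE=lu, CLASS=fe, MOD=fe:
underlying: zutuul-um-vo-fa-av
1. e -> o, i -> u / B C0 _: no change
2. 0 -> e / C _ C: inserts after position(s) 8: zutuulumevofaav
3. b -> p, d -> t, g -> k, v -> f / _ #: fires at position(s) 15: zutuulumevofaaf
4. s -> z, t -> d / V _ V: fires at position(s) 3: zuduulumevofaaf
surface: zuduulumevofaaf

cell RANK=vo, CASE=ol, CLASS=ma, MOD=fe:
underlying: zutuul-um-a-fa-elo
1. e -> o, i -> u / B C0 _: fires at position(s) 12: zutuulumafaolo
2. 0 -> e / C _ C: no change
3. b -> p, d -> t, g -> k, v -> f / _ #: no change
4. s -> z, t -> d / V _ V: fires at position(s) 3: zuduulumafaolo
surface: zuduulumafaolo

cell RANK=mi, CASE=ol, CLASS=fe, MOD=fe:
underlying: zutuul-um-a-pe-av
1. e -> o, i -> u / B C0 _: fires at position(s) 11: zutuulumapoav
2. 0 -> e / C _ C: no change
3. b -> p, d -> t, g -> k, v -> f / _ #: fires at position(s) 13: zutuulumapoaf
4. s -> z, t -> d / V _ V: fires at position(s) 3: zuduulumapoaf
surface: zuduulumapoaf

cell RANK=em, CASE=lu, CLASS=pa, MOD=fe:
underlying: zutuul-um-vo-te-ra
1. e -> o, i -> u / B C0 _: fires at position(s) 12: zutuulumvotora
2. 0 -> e / C _ C: inserts after position(s) 8: zutuulumevotora
3. b -> p, d -> t, g -> k, v -> f / _ #: no change
4. s -> z, t -> d / V _ V: fires at position(s) 3, 12: zuduulumevodora
surface: zuduulumevodora

cell RANK=vo, CASE=ol, CLASS=pa, MOD=fe:
underlying: zutuul-um-a-fa-ra
1. e -> o, i -> u / B C0 _: no change
2. 0 -> e / C _ C: no change
3. b -> p, d -> t, g -> k, v -> f / _ #: no change
4. s -> z, t -> d / V _ V: fires at position(s) 3: zuduulumafara
surface: zuduulumafara


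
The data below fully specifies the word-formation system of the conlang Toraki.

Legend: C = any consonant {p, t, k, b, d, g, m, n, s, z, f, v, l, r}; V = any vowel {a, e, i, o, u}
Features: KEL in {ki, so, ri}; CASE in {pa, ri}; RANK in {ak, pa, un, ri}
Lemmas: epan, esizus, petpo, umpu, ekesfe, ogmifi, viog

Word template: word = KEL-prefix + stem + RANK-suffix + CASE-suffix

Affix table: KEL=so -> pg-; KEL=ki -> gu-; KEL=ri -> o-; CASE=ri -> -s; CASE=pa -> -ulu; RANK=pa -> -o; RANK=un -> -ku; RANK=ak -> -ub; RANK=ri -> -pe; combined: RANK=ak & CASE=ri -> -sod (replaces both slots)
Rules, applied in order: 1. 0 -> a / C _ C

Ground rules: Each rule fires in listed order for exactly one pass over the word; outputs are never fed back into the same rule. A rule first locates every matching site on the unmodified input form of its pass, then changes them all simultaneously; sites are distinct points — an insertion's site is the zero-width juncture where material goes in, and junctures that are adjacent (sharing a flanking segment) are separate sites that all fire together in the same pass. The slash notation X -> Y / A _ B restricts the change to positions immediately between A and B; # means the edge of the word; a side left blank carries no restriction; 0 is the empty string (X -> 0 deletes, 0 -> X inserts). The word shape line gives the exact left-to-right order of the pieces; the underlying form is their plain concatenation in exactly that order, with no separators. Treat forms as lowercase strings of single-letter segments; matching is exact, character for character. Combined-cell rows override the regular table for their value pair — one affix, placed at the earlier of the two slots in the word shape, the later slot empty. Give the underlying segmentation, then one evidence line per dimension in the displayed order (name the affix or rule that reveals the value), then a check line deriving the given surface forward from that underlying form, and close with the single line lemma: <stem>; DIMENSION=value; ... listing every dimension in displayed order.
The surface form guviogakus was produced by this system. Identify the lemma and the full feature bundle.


underlying: gu-viog-ku-s
KEL=ki - signalled by the affix gu-
CASE=ri - signalled by the affix -s
RANK=un - signalled by the affix -ku
check: guviogkus -> guviogakus
lemma: viog; KEL=ki; CASE=ri; RANK=un


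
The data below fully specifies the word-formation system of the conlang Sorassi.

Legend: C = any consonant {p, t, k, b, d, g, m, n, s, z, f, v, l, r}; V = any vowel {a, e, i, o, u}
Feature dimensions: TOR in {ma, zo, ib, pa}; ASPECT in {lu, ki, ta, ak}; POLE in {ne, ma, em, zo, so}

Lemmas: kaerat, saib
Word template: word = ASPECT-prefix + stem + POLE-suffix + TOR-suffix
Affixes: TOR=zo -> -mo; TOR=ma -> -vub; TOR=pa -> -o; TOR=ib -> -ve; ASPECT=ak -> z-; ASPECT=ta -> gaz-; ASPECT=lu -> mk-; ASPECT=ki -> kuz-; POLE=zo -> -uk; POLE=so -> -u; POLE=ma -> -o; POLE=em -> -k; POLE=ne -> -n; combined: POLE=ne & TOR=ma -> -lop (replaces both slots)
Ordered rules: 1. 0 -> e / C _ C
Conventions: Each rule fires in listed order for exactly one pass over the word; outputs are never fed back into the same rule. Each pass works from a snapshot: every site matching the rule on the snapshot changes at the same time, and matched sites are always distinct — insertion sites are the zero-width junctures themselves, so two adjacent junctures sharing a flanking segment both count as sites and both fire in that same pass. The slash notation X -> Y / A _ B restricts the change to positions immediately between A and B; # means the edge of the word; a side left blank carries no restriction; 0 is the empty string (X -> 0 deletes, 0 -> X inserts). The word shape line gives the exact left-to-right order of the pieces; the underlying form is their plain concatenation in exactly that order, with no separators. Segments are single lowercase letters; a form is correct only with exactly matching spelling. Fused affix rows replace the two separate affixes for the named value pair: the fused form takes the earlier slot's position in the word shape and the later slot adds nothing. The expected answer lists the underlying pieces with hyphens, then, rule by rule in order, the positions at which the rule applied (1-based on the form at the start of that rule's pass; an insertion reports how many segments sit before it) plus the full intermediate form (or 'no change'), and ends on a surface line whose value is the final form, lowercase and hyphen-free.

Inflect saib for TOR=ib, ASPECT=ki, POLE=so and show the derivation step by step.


underlying: kuz-saib-u-ve
1. 0 -> e / C _ C: inserts after position(s) 3: kuzesaibuve
surface: kuzesaibuve


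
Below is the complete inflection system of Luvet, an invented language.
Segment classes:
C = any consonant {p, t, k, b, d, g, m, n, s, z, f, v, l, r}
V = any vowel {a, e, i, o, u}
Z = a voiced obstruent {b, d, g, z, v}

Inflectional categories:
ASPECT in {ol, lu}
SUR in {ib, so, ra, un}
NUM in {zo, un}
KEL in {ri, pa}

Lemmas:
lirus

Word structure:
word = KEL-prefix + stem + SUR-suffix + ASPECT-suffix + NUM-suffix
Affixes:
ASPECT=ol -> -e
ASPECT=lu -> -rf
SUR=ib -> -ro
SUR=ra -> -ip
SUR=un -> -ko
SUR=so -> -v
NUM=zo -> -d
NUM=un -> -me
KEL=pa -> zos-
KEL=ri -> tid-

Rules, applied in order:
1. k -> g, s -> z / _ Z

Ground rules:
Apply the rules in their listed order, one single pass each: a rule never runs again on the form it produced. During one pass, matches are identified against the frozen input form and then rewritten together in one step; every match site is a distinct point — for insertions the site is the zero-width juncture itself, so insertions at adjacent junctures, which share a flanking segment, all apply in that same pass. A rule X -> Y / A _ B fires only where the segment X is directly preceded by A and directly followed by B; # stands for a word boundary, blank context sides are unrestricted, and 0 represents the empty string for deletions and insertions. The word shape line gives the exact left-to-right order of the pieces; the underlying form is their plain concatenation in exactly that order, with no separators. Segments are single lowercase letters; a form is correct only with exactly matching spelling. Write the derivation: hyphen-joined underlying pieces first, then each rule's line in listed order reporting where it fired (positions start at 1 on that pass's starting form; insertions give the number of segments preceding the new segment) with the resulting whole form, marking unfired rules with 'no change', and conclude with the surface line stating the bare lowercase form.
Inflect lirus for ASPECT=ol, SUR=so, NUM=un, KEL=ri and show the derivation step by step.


underlying: tid-lirus-v-e-me
1. k -> g, s -> z / _ Z: fires at position(s) 8: tidliruzveme
surface: tidliruzveme


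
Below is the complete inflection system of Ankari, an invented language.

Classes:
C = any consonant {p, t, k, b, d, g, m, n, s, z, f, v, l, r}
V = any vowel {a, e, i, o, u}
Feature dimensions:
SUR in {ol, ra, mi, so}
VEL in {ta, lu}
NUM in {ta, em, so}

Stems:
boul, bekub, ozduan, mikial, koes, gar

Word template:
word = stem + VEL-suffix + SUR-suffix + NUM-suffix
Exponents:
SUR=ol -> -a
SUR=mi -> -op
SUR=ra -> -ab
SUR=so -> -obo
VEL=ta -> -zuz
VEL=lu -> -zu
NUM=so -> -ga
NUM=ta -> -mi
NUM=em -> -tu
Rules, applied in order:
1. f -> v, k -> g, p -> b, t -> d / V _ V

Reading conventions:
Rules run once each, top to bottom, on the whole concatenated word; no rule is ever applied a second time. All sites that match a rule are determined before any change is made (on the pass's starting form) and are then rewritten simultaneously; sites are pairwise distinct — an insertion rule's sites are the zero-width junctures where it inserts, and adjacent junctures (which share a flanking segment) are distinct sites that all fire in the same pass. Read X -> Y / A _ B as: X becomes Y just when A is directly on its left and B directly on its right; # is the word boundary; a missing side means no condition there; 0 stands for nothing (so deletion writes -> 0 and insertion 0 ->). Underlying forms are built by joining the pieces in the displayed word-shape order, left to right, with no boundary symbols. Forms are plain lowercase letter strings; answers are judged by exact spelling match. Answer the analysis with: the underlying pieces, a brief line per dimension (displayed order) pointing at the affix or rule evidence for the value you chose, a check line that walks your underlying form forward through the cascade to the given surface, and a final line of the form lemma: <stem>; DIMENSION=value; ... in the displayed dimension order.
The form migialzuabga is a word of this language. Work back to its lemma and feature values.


underlying: mikial-zu-ab-ga
SUR=ra - signalled by the affix -ab
VEL=lu - signalled by the affix -zu
NUM=so - signalled by the affix -ga
check: mikialzuabga -> migialzuabga
lemma: mikial; SUR=ra; VEL=lu; NUM=so


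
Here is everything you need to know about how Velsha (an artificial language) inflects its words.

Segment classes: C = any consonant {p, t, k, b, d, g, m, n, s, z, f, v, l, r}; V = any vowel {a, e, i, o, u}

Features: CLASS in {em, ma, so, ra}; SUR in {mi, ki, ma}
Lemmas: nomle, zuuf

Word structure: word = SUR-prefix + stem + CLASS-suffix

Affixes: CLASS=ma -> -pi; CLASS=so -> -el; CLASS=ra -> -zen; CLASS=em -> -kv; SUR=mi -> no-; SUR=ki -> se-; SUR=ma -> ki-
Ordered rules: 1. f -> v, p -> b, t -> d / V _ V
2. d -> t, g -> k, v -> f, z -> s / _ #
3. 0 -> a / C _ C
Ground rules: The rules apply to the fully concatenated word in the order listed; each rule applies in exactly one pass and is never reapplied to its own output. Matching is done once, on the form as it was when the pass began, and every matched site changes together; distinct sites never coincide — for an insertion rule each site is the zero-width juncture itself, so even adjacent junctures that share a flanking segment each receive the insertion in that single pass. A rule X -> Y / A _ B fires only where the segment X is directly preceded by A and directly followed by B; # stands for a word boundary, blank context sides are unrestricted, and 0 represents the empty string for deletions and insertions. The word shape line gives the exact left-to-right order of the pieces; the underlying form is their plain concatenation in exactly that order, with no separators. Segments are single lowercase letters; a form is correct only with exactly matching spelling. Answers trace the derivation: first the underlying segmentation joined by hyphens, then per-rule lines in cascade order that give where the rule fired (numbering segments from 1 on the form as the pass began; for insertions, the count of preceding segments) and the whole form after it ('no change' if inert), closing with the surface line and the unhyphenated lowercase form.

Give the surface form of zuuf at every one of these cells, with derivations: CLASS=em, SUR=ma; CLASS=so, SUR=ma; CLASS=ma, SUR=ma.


cell CLASS=em, SUR=ma:
underlying: ki-zuuf-kv
1. f -> v, p -> b, t -> d / V _ V: no change
2. d -> t, g -> k, v -> f, z -> s / _ #: fires at position(s) 8: kizuufkf
3. 0 -> a / C _ C: inserts after position(s) 6, 7: kizuufakaf
surface: kizuufakaf

cell CLASS=so, SUR=ma:
underlying: ki-zuuf-el
1. f -> v, p -> b, t -> d / V _ V: fires at position(s) 6: kizuuvel
2. d -> t, g -> k, v -> f, z -> s / _ #: no change
3. 0 -> a / C _ C: no change
surface: kizuuvel

cell CLASS=ma, SUR=ma:
underlying: ki-zuuf-pi
1. f -> v, p -> b, t -> d / V _ V: no change
2. d -> t, g -> k, v -> f, z -> s / _ #: no change
3. 0 -> a / C _ C: inserts after position(s) 6: kizuufapi
surface: kizuufapi


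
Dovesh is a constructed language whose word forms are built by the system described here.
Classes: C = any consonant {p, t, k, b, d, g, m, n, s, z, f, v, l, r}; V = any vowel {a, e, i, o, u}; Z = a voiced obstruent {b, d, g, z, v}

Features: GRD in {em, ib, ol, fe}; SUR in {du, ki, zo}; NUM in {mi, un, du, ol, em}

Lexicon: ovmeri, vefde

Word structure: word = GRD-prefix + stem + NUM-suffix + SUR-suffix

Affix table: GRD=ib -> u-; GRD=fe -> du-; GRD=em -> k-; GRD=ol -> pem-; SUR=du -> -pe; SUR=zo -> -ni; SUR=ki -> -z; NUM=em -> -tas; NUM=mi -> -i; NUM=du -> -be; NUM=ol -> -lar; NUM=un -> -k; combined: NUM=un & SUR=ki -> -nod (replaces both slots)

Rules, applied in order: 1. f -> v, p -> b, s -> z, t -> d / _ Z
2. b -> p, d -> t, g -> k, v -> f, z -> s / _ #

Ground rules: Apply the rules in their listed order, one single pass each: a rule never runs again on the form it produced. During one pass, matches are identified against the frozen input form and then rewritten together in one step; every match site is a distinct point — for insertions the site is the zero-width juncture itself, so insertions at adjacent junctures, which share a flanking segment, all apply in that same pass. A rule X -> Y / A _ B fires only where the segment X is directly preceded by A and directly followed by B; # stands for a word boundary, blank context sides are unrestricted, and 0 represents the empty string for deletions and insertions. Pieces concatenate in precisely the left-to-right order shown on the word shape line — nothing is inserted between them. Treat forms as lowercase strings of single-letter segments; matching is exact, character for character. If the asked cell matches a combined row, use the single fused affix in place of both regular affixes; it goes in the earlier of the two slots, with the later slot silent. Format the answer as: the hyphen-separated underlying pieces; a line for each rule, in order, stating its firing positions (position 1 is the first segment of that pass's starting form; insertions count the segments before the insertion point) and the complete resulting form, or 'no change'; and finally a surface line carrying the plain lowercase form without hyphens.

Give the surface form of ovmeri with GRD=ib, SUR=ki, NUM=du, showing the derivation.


underlying: u-ovmeri-be-z
1. f -> v, p -> b, s -> z, t -> d / _ Z: no change
2. b -> p, d -> t, g -> k, v -> f, z -> s / _ #: fires at position(s) 10: uovmeribes
surface: uovmeribes


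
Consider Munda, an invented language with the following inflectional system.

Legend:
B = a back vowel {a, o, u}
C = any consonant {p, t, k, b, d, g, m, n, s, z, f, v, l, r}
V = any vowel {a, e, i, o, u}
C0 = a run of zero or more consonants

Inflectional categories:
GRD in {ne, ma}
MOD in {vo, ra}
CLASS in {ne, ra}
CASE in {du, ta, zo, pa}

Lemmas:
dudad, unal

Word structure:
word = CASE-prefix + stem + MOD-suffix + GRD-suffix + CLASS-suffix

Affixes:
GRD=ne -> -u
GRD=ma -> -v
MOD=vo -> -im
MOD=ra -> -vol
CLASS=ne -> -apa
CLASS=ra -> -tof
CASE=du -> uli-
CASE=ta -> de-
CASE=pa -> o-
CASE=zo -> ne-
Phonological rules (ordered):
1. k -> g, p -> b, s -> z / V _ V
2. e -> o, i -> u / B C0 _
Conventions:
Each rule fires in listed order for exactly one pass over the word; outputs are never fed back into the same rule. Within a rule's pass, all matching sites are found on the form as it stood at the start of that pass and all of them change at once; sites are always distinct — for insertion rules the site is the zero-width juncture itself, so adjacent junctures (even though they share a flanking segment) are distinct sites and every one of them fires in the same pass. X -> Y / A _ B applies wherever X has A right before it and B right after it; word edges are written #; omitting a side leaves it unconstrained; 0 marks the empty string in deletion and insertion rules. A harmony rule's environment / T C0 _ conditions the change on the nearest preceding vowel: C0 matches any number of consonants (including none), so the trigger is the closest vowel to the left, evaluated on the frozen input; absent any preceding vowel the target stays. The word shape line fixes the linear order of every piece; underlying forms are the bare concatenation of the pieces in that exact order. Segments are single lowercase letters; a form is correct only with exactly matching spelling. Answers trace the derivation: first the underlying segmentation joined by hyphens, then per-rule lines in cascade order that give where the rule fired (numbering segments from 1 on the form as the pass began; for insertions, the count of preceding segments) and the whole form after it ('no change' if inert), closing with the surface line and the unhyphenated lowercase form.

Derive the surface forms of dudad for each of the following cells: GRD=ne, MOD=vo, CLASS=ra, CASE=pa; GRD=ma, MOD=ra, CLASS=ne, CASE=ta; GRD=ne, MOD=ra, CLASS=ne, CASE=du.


cell GRD=ne, MOD=vo, CLASS=ra, CASE=pa:
underlying: o-dudad-im-u-tof
1. k -> g, p -> b, s -> z / V _ V: no change
2. e -> o, i -> u / B C0 _: fires at position(s) 7: odudadumutof
surface: odudadumutof

cell GRD=ma, MOD=ra, CLASS=ne, CASE=ta:
underlying: de-dudad-vol-v-apa
1. k -> g, p -> b, s -> z / V _ V: fires at position(s) 13: dedudadvolvaba
2. e -> o, i -> u / B C0 _: no change
surface: dedudadvolvaba

cell GRD=ne, MOD=ra, CLASS=ne, CASE=du:
underlying: uli-dudad-vol-u-apa
1. k -> g, p -> b, s -> z / V _ V: fires at position(s) 14: ulidudadvoluaba
2. e -> o, i -> u / B C0 _: fires at position(s) 3: ulududadvoluaba
surface: ulududadvoluaba


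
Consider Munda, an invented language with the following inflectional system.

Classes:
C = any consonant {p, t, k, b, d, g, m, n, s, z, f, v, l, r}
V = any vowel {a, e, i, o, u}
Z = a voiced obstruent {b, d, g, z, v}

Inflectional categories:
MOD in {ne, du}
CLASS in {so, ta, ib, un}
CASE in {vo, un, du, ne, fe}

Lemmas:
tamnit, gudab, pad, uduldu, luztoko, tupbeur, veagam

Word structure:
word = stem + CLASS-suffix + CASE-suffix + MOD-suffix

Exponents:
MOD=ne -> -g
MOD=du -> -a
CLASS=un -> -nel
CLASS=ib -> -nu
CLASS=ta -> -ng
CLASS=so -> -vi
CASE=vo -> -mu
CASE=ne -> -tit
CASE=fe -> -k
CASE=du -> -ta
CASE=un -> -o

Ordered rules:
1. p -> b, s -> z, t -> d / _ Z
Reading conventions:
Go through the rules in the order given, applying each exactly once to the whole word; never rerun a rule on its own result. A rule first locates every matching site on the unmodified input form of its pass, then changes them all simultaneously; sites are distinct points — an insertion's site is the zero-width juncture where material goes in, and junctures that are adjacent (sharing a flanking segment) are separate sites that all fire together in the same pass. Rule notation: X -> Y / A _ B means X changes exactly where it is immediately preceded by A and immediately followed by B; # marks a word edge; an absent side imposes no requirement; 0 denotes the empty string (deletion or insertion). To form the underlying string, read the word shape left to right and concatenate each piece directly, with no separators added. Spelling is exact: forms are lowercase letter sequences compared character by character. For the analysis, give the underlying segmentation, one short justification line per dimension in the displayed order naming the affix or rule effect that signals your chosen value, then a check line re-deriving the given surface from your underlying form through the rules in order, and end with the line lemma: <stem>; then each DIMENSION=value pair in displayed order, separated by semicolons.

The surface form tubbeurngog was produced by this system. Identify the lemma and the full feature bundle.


underlying: tupbeur-ng-o-g
MOD=ne - signalled by the affix -g
CLASS=ta - signalled by the affix -ng
CASE=un - signalled by the affix -o
check: tupbeurngog -> tubbeurngog
lemma: tupbeur; MOD=ne; CLASS=ta; CASE=un


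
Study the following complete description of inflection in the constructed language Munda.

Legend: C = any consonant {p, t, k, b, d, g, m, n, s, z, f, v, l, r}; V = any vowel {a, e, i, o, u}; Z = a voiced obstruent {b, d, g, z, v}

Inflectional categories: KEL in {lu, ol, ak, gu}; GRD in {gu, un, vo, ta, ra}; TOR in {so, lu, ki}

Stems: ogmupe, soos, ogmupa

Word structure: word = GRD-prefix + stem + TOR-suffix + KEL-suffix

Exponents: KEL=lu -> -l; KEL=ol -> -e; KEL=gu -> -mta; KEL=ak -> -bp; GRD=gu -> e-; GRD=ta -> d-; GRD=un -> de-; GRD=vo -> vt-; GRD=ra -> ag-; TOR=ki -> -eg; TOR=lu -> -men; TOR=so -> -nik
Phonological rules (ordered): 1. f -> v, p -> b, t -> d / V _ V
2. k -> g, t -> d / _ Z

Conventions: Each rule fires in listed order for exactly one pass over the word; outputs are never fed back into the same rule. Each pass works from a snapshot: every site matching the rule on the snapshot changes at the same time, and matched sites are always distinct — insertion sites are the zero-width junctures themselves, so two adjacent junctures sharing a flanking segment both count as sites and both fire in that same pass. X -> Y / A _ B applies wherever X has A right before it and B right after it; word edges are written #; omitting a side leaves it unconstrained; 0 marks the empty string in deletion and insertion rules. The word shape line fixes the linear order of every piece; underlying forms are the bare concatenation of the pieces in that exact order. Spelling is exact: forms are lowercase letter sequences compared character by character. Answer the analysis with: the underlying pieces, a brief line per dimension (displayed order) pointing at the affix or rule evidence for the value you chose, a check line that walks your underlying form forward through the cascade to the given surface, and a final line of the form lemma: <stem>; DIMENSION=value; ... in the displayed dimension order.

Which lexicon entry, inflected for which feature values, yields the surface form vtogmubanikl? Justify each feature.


underlying: vt-ogmupa-nik-l
KEL=lu - signalled by the affix -l
GRD=vo - signalled by the affix vt-
TOR=so - signalled by the affix -nik
check: vtogmupanikl -> vtogmubanikl -> vtogmubanikl
lemma: ogmupa; KEL=lu; GRD=vo; TOR=so


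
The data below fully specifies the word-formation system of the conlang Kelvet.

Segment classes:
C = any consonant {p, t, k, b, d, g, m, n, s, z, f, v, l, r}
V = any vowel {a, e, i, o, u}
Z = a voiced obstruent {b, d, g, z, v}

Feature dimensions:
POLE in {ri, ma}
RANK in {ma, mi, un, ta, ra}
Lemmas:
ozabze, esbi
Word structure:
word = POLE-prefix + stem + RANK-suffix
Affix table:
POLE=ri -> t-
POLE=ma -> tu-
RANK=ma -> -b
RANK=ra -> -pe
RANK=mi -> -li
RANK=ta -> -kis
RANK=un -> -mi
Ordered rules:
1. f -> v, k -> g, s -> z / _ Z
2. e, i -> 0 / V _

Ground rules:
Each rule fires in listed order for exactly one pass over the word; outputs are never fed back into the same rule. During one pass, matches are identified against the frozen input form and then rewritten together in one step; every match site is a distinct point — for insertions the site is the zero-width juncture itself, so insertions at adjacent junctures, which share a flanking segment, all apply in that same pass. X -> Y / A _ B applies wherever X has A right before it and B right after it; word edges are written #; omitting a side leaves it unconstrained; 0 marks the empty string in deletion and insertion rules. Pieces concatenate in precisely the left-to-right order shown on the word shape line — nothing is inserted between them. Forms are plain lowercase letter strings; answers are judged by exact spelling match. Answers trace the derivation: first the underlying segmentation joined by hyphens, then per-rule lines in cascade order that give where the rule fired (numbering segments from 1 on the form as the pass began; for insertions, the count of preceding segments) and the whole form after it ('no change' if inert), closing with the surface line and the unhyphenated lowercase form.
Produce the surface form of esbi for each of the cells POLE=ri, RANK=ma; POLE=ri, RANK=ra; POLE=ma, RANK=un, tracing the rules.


cell POLE=ri, RANK=ma:
underlying: t-esbi-b
1. f -> v, k -> g, s -> z / _ Z: fires at position(s) 3: tezbib
2. e, i -> 0 / V _: no change
surface: tezbib

cell POLE=ri, RANK=ra:
underlying: t-esbi-pe
1. f -> v, k -> g, s -> z / _ Z: fires at position(s) 3: tezbipe
2. e, i -> 0 / V _: no change
surface: tezbipe

cell POLE=ma, RANK=un:
underlying: tu-esbi-mi
1. f -> v, k -> g, s -> z / _ Z: fires at position(s) 4: tuezbimi
2. e, i -> 0 / V _: fires at position(s) 3: tuzbimi
surface: tuzbimi


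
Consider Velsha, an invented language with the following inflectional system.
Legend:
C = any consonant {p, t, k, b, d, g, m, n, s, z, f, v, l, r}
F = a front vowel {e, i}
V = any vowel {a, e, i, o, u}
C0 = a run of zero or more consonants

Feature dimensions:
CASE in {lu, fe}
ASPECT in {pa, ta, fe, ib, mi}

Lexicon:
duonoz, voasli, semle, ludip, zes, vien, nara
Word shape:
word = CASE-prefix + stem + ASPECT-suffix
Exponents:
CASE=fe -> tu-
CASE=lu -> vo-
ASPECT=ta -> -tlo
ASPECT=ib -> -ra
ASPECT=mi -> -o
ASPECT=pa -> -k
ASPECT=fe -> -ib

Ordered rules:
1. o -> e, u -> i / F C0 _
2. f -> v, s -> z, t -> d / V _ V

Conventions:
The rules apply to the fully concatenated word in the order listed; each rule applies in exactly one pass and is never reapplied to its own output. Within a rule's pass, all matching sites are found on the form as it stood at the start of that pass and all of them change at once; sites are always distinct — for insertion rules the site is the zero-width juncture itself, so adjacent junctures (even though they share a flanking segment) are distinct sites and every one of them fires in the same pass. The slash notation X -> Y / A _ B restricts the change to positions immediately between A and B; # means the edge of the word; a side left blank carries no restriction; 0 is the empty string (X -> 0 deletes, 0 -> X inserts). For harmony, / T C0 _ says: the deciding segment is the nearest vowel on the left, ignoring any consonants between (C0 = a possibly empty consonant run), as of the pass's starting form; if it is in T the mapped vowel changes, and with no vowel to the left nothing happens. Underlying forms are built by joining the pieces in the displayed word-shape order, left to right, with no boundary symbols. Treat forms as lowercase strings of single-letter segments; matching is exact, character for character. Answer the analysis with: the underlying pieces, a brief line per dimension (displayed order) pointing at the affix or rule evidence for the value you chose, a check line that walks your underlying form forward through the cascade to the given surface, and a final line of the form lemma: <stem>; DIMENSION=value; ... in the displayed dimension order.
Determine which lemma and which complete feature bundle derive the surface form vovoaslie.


underlying: vo-voasli-o
CASE=lu - signalled by the affix vo-
ASPECT=mi - signalled by the affix -o
check: vovoaslio -> vovoaslie -> vovoaslie
lemma: voasli; CASE=lu; ASPECT=mi


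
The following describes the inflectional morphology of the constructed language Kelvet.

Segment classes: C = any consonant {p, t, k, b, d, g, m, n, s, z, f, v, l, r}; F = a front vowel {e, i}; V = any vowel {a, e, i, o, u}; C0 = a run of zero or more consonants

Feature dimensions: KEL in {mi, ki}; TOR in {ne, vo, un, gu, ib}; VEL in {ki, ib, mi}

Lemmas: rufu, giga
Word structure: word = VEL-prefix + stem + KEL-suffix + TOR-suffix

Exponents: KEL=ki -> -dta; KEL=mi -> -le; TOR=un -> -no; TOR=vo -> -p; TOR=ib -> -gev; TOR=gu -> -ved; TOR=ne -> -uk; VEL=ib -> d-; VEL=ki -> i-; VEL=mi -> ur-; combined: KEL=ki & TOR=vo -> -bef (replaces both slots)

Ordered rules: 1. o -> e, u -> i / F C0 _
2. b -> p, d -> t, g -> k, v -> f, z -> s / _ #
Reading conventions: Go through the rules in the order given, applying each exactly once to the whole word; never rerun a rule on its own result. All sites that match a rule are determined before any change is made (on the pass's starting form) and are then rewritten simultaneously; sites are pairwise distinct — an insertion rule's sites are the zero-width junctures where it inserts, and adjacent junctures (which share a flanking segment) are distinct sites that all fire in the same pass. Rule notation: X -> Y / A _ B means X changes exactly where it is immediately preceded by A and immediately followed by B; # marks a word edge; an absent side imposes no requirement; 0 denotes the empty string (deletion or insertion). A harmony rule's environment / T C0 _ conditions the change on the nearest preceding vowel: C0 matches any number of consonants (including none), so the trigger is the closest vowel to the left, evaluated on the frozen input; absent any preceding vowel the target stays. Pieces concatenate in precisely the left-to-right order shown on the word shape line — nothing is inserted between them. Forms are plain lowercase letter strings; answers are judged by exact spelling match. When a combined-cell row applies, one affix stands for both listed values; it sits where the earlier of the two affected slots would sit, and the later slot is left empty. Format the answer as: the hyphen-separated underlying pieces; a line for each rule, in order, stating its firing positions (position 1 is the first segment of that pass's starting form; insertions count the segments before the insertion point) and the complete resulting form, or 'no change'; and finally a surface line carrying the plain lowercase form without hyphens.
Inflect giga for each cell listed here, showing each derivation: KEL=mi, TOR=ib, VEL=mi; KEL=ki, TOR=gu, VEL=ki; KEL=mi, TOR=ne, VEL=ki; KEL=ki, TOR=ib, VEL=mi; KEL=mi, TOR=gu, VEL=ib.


cell KEL=mi, TOR=ib, VEL=mi:
underlying: ur-giga-le-gev
1. o -> e, u -> i / F C0 _: no change
2. b -> p, d -> t, g -> k, v -> f, z -> s / _ #: fires at position(s) 11: urgigalegef
surface: urgigalegef

cell KEL=ki, TOR=gu, VEL=ki:
underlying: i-giga-dta-ved
1. o -> e, u -> i / F C0 _: no change
2. b -> p, d -> t, g -> k, v -> f, z -> s / _ #: fires at position(s) 11: igigadtavet
surface: igigadtavet

cell KEL=mi, TOR=ne, VEL=ki:
underlying: i-giga-le-uk
1. o -> e, u -> i / F C0 _: fires at position(s) 8: igigaleik
2. b -> p, d -> t, g -> k, v -> f, z -> s / _ #: no change
surface: igigaleik

cell KEL=ki, TOR=ib, VEL=mi:
underlying: ur-giga-dta-gev
1. o -> e, u -> i / F C0 _: no change
2. b -> p, d -> t, g -> k, v -> f, z -> s / _ #: fires at position(s) 12: urgigadtagef
surface: urgigadtagef

cell KEL=mi, TOR=gu, VEL=ib:
underlying: d-giga-le-ved
1. o -> e, u -> i / F C0 _: no change
2. b -> p, d -> t, g -> k, v -> f, z -> s / _ #: fires at position(s) 10: dgigalevet
surface: dgigalevet
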